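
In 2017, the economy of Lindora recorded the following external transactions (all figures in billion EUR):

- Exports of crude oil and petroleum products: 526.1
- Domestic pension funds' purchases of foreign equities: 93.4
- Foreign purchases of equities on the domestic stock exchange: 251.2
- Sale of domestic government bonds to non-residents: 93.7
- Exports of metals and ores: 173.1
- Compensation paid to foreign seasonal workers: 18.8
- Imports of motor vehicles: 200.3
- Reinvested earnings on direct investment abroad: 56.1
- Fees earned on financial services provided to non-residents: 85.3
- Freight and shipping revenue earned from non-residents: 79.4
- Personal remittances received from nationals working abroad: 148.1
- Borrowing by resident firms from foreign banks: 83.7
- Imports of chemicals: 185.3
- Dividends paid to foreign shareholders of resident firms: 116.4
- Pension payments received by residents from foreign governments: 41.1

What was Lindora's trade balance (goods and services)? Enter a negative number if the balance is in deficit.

Goods: -185.3 - 200.3 + 526.1 + 173.1 = 313.6
Services: 85.3 + 79.4 = 164.7
Trade balance = 313.6 + 164.7 = 478.3
(Excluded from the trade balance — financial account: domestic pension funds' purchases of foreign equities 93.4, foreign purchases of equities on the domestic stock exchange 251.2, sale of domestic government bonds to non-residents 93.7, borrowing by resident firms from foreign banks 83.7; primary income: compensation paid to foreign seasonal workers 18.8, reinvested earnings on direct investment abroad 56.1, dividends paid to foreign shareholders of resident firms 116.4; secondary income: personal remittances received from nationals working abroad 148.1, pension payments received by residents from foreign governments 41.1.)

478.3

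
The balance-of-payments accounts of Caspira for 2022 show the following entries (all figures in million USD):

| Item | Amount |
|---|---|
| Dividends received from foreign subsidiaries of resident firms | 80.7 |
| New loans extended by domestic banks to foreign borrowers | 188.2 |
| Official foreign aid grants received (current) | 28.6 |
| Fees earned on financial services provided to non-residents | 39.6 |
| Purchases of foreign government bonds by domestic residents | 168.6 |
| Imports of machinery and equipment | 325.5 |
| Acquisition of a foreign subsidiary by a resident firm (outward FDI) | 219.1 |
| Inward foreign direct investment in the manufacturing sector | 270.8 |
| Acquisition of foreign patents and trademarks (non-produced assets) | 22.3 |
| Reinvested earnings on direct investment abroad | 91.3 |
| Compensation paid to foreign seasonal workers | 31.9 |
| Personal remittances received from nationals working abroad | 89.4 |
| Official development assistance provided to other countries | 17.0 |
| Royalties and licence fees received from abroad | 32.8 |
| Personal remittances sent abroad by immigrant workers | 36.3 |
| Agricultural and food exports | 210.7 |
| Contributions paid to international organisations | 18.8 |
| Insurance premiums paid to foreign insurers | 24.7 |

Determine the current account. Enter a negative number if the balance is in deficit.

Goods: -325.5 + 210.7 = -114.8
Services: 32.8 - 24.7 + 39.6 = 47.7
Primary income: 80.7 - 31.9 + 91.3 = 140.1
Secondary income: 28.6 - 18.8 - 36.3 - 17.0 + 89.4 = 45.9
Current account = (-114.8) + 47.7 + 140.1 + 45.9 = 118.9
(Excluded from the current account — financial account: new loans extended by domestic banks to foreign borrowers 188.2, purchases of foreign government bonds by domestic residents 168.6, acquisition of a foreign subsidiary by a resident firm (outward FDI) 219.1, inward foreign direct investment in the manufacturing sector 270.8; capital account: acquisition of foreign patents and trademarks (non-produced assets) 22.3.)

118.9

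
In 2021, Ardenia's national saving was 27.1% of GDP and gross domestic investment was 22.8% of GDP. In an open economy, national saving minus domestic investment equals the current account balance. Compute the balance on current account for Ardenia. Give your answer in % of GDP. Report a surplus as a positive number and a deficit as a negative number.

4.3

CA = S - I = 27.1 - 22.8 = 4.3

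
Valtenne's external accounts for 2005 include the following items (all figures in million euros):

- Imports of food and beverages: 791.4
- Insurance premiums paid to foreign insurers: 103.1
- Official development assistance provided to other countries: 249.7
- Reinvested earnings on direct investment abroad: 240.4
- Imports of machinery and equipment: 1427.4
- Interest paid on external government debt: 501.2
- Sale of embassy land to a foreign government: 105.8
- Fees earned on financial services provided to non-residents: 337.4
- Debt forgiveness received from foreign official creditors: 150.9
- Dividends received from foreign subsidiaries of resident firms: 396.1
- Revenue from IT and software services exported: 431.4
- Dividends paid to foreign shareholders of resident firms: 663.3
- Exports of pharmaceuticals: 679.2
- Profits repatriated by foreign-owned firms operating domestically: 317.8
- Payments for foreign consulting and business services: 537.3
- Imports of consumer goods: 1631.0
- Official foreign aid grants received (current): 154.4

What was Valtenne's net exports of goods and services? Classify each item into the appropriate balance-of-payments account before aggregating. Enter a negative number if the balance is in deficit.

-3042.2

Goods: -1427.4 - 791.4 - 1631.0 + 679.2 = -3170.6
Services: -537.3 + 431.4 + 337.4 - 103.1 = 128.4
Trade balance = -3170.6 + 128.4 = -3042.2
(Excluded from the trade balance — secondary income: official development assistance provided to other countries 249.7, official foreign aid grants received (current) 154.4; primary income: reinvested earnings on direct investment abroad 240.4, interest paid on external government debt 501.2, dividends received from foreign subsidiaries of resident firms 396.1, dividends paid to foreign shareholders of resident firms 663.3, profits repatriated by foreign-owned firms operating domestically 317.8; capital account: sale of embassy land to a foreign government 105.8, debt forgiveness received from foreign official creditors 150.9.)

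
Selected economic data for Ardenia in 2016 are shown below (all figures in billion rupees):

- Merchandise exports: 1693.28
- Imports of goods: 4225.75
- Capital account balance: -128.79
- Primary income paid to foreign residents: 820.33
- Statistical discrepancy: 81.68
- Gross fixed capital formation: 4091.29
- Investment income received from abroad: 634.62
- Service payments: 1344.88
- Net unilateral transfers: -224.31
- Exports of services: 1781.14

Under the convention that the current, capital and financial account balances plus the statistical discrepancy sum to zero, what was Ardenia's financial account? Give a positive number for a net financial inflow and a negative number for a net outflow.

Goods balance = 1693.28 - 4225.75 = -2532.47
Services balance = 1781.14 - 1344.88 = 436.26
Trade balance (goods + services) = -2532.47 + 436.26 = -2096.21
Net primary income = 634.62 - 820.33 = -185.71
Net secondary income = -224.31
Current account = -2096.21 + (-185.71) + (-224.31) = -2506.23
Financial account = -(-2506.23 + (-128.79) + 81.68) = 2553.34

2553.34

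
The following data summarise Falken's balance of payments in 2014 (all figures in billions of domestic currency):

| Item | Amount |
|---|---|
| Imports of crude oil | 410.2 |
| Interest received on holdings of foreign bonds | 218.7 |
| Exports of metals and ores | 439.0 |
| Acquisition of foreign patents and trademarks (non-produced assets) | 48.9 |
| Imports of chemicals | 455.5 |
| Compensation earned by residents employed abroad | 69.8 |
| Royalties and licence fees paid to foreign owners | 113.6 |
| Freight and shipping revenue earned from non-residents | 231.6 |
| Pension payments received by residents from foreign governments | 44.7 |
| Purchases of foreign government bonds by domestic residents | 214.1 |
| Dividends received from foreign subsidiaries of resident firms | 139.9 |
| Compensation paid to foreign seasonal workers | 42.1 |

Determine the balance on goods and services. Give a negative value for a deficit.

Goods: 439.0 - 410.2 - 455.5 = -426.7
Services: 231.6 - 113.6 = 118.0
Trade balance = -426.7 + 118.0 = -308.7
(Excluded from the trade balance — primary income: interest received on holdings of foreign bonds 218.7, compensation earned by residents employed abroad 69.8, dividends received from foreign subsidiaries of resident firms 139.9, compensation paid to foreign seasonal workers 42.1; capital account: acquisition of foreign patents and trademarks (non-produced assets) 48.9; secondary income: pension payments received by residents from foreign governments 44.7; financial account: purchases of foreign government bonds by domestic residents 214.1.)

-308.7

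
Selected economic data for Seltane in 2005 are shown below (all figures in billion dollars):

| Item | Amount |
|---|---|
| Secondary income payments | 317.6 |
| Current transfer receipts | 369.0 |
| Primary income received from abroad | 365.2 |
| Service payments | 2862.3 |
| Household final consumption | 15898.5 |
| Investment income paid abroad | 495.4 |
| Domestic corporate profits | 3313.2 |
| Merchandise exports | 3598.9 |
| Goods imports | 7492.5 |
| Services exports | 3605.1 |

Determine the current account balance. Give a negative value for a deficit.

-3229.6

Goods balance = 3598.9 - 7492.5 = -3893.6
Services balance = 3605.1 - 2862.3 = 742.8
Trade balance (goods + services) = -3893.6 + 742.8 = -3150.8
Net primary income = 365.2 - 495.4 = -130.2
Net secondary income = 369.0 - 317.6 = 51.4
Current account = -3150.8 + (-130.2) + 51.4 = -3229.6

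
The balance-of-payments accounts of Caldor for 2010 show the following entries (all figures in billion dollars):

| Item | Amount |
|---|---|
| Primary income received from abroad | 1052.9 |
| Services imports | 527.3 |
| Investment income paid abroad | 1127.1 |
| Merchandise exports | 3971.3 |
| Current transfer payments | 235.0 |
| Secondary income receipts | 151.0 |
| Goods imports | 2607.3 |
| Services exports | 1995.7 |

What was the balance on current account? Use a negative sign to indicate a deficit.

2674.2

Goods balance = 3971.3 - 2607.3 = 1364.0
Services balance = 1995.7 - 527.3 = 1468.4
Trade balance (goods + services) = 1364.0 + 1468.4 = 2832.4
Net primary income = 1052.9 - 1127.1 = -74.2
Net secondary income = 151.0 - 235.0 = -84.0
Current account = 2832.4 + (-74.2) + (-84.0) = 2674.2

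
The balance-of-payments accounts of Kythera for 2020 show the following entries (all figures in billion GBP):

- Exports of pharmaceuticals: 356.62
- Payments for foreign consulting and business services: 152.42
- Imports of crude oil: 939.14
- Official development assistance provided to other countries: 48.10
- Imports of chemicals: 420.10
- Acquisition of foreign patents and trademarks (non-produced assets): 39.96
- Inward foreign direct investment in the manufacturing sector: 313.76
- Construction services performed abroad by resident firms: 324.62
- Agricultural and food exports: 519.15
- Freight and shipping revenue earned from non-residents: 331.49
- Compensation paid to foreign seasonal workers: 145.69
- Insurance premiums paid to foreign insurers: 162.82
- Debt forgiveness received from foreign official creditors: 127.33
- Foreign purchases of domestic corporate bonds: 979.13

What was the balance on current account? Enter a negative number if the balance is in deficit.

Goods: 519.15 - 420.10 - 939.14 + 356.62 = -483.47
Services: -162.82 - 152.42 + 324.62 + 331.49 = 340.87
Primary income: -145.69
Secondary income: -48.10
Current account = (-483.47) + 340.87 + (-145.69) + (-48.10) = -336.39
(Excluded from the current account — capital account: acquisition of foreign patents and trademarks (non-produced assets) 39.96, debt forgiveness received from foreign official creditors 127.33; financial account: inward foreign direct investment in the manufacturing sector 313.76, foreign purchases of domestic corporate bonds 979.13.)

-336.39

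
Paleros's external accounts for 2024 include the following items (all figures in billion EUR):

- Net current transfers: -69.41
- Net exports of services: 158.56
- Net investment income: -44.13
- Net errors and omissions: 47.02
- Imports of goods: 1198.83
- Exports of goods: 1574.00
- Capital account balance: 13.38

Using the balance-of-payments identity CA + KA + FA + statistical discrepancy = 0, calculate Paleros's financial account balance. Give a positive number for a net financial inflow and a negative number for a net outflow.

-480.59

Goods balance = 1574.00 - 1198.83 = 375.17
Services balance = 158.56
Trade balance (goods + services) = 375.17 + 158.56 = 533.73
Net primary income = -44.13
Net secondary income = -69.41
Current account = 533.73 + (-44.13) + (-69.41) = 420.19
Financial account = -(420.19 + 13.38 + 47.02) = -480.59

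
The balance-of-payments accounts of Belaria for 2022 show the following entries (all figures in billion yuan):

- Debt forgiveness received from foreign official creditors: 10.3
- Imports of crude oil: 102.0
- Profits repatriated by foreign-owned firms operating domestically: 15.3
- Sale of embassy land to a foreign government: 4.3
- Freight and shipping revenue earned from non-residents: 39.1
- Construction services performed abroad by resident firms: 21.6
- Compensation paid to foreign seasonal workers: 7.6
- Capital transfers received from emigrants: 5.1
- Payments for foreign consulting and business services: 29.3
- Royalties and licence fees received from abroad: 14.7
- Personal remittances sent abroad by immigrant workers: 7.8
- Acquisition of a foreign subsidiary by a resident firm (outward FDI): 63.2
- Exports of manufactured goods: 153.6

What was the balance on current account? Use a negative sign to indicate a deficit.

67.0

Goods: -102.0 + 153.6 = 51.6
Services: 14.7 + 39.1 - 29.3 + 21.6 = 46.1
Primary income: -7.6 - 15.3 = -22.9
Secondary income: -7.8
Current account = 51.6 + 46.1 + (-22.9) + (-7.8) = 67.0
(Excluded from the current account — capital account: debt forgiveness received from foreign official creditors 10.3, sale of embassy land to a foreign government 4.3, capital transfers received from emigrants 5.1; financial account: acquisition of a foreign subsidiary by a resident firm (outward FDI) 63.2.)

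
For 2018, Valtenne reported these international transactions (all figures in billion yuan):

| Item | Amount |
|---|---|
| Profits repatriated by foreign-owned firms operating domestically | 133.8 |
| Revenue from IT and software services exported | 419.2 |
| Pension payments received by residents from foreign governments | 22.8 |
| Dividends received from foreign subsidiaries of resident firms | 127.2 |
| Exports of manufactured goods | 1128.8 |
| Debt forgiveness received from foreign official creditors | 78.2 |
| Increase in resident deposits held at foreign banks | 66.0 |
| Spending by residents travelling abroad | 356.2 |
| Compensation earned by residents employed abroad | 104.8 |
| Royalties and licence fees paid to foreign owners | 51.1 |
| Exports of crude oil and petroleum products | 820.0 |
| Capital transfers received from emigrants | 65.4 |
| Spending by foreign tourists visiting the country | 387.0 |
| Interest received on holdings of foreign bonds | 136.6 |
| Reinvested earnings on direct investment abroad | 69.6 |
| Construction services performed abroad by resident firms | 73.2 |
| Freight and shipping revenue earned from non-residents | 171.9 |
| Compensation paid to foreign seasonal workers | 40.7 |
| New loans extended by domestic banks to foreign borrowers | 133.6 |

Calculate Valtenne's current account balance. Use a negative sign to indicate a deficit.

Goods: 820.0 + 1128.8 = 1948.8
Services: -356.2 + 419.2 + 171.9 + 73.2 - 51.1 + 387.0 = 644.0
Primary income: 104.8 - 133.8 + 69.6 + 136.6 + 127.2 - 40.7 = 263.7
Secondary income: 22.8
Current account = 1948.8 + 644.0 + 263.7 + 22.8 = 2879.3
(Excluded from the current account — capital account: debt forgiveness received from foreign official creditors 78.2, capital transfers received from emigrants 65.4; financial account: increase in resident deposits held at foreign banks 66.0, new loans extended by domestic banks to foreign borrowers 133.6.)

2879.3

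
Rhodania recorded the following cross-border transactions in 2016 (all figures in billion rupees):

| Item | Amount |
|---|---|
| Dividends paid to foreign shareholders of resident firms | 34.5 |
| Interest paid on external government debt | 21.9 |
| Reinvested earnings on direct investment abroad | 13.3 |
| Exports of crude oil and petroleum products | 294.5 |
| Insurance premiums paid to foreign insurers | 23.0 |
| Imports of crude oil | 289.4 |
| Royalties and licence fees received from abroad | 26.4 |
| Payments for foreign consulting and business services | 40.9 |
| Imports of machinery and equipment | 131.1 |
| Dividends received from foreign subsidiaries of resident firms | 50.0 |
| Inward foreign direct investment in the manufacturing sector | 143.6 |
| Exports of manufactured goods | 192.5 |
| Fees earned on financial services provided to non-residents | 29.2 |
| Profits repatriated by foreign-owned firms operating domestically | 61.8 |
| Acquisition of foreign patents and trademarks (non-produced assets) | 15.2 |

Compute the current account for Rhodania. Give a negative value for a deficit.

Goods: 294.5 + 192.5 - 289.4 - 131.1 = 66.5
Services: 26.4 + 29.2 - 40.9 - 23.0 = -8.3
Primary income: -61.8 - 34.5 + 13.3 + 50.0 - 21.9 = -54.9
Current account = 66.5 + (-8.3) + (-54.9) = 3.3
(Excluded from the current account — financial account: inward foreign direct investment in the manufacturing sector 143.6; capital account: acquisition of foreign patents and trademarks (non-produced assets) 15.2.)

3.3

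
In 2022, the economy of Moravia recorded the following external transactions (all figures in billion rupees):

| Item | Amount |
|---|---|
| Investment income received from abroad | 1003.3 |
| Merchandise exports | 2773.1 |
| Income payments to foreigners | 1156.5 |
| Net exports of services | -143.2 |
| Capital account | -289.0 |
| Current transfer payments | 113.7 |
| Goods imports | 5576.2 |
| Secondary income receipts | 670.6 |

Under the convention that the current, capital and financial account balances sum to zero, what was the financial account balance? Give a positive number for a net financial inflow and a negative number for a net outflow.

Goods balance = 2773.1 - 5576.2 = -2803.1
Services balance = -143.2
Trade balance (goods + services) = -2803.1 + (-143.2) = -2946.3
Net primary income = 1003.3 - 1156.5 = -153.2
Net secondary income = 670.6 - 113.7 = 556.9
Current account = -2946.3 + (-153.2) + 556.9 = -2542.6
Financial account = -(-2542.6 + (-289.0)) = 2831.6

2831.6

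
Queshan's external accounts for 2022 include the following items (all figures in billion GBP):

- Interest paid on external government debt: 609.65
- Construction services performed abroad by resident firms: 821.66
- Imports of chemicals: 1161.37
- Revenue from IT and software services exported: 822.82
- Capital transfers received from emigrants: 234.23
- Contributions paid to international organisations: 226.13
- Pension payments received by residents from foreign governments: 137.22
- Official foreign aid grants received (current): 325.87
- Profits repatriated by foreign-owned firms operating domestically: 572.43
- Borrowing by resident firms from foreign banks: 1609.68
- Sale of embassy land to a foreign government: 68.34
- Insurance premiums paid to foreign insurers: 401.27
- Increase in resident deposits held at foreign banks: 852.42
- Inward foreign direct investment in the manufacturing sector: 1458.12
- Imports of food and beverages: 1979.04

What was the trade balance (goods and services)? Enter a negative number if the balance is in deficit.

-1897.20

Goods: -1161.37 - 1979.04 = -3140.41
Services: -401.27 + 821.66 + 822.82 = 1243.21
Trade balance = -3140.41 + 1243.21 = -1897.20
(Excluded from the trade balance — primary income: interest paid on external government debt 609.65, profits repatriated by foreign-owned firms operating domestically 572.43; capital account: capital transfers received from emigrants 234.23, sale of embassy land to a foreign government 68.34; secondary income: contributions paid to international organisations 226.13, pension payments received by residents from foreign governments 137.22, official foreign aid grants received (current) 325.87; financial account: borrowing by resident firms from foreign banks 1609.68, increase in resident deposits held at foreign banks 852.42, inward foreign direct investment in the manufacturing sector 1458.12.)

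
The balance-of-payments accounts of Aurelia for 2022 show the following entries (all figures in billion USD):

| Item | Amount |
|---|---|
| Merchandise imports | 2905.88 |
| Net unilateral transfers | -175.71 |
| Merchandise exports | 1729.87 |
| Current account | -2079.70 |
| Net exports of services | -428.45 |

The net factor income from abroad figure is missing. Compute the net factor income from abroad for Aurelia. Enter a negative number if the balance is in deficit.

-299.53

Current account = goods balance + services balance + net primary income + net secondary income
Sum of the known components = -1780.17
Net factor income from abroad = CA - (known components) = -2079.70 - (-1780.17) = -299.53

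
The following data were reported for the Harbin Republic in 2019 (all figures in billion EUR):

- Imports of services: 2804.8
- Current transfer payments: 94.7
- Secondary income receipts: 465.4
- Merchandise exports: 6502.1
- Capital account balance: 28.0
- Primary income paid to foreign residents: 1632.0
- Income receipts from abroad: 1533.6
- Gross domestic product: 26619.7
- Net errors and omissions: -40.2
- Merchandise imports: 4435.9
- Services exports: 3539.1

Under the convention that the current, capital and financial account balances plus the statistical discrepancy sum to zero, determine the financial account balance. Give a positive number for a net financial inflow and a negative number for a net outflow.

-3060.6

Goods balance = 6502.1 - 4435.9 = 2066.2
Services balance = 3539.1 - 2804.8 = 734.3
Trade balance (goods + services) = 2066.2 + 734.3 = 2800.5
Net primary income = 1533.6 - 1632.0 = -98.4
Net secondary income = 465.4 - 94.7 = 370.7
Current account = 2800.5 + (-98.4) + 370.7 = 3072.8
Financial account = -(3072.8 + 28.0 + (-40.2)) = -3060.6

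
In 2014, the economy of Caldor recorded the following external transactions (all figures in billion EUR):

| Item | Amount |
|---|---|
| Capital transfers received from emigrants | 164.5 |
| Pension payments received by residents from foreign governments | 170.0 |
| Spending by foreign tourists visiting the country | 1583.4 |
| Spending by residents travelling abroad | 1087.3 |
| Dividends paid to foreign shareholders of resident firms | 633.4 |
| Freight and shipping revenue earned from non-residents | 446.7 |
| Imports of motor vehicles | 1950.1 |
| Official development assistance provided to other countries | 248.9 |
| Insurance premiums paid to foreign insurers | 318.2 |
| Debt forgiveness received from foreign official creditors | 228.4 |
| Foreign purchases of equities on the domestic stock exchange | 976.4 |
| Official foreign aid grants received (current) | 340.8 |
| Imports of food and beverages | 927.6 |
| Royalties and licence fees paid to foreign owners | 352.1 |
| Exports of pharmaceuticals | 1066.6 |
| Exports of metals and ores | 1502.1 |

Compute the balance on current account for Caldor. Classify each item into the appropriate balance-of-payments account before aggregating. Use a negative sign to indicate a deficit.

-408.0

Goods: 1066.6 - 1950.1 - 927.6 + 1502.1 = -309.0
Services: -318.2 - 1087.3 - 352.1 + 1583.4 + 446.7 = 272.5
Primary income: -633.4
Secondary income: 170.0 + 340.8 - 248.9 = 261.9
Current account = (-309.0) + 272.5 + (-633.4) + 261.9 = -408.0
(Excluded from the current account — capital account: capital transfers received from emigrants 164.5, debt forgiveness received from foreign official creditors 228.4; financial account: foreign purchases of equities on the domestic stock exchange 976.4.)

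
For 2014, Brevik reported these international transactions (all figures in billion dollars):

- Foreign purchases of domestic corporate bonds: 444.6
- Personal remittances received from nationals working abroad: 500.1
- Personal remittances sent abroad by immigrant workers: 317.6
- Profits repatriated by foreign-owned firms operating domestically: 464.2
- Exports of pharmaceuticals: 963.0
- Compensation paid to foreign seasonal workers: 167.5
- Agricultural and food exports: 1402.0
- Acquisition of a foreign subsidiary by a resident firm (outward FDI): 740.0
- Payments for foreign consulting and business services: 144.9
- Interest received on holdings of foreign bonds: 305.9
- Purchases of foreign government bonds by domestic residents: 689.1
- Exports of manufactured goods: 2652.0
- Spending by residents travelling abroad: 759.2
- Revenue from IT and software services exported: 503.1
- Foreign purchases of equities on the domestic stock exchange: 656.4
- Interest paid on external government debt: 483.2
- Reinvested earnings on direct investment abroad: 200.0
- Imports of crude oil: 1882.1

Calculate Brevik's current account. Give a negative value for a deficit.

2307.4

Goods: -1882.1 + 963.0 + 1402.0 + 2652.0 = 3134.9
Services: -759.2 + 503.1 - 144.9 = -401.0
Primary income: -464.2 + 200.0 - 167.5 - 483.2 + 305.9 = -609.0
Secondary income: -317.6 + 500.1 = 182.5
Current account = 3134.9 + (-401.0) + (-609.0) + 182.5 = 2307.4
(Excluded from the current account — financial account: foreign purchases of domestic corporate bonds 444.6, acquisition of a foreign subsidiary by a resident firm (outward FDI) 740.0, purchases of foreign government bonds by domestic residents 689.1, foreign purchases of equities on the domestic stock exchange 656.4.)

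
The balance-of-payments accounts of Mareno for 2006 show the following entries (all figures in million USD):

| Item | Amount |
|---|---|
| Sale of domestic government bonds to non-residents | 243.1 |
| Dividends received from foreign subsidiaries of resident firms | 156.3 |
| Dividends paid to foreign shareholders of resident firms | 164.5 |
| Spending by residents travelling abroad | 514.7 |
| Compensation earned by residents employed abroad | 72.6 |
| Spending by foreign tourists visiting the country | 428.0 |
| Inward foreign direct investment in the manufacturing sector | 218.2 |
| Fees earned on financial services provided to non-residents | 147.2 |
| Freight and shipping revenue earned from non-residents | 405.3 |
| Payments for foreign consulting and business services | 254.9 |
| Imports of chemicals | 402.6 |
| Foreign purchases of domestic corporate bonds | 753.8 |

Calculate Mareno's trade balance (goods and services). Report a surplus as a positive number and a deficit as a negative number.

-191.7

Goods: -402.6
Services: 428.0 - 514.7 + 405.3 - 254.9 + 147.2 = 210.9
Trade balance = -402.6 + 210.9 = -191.7
(Excluded from the trade balance — financial account: sale of domestic government bonds to non-residents 243.1, inward foreign direct investment in the manufacturing sector 218.2, foreign purchases of domestic corporate bonds 753.8; primary income: dividends received from foreign subsidiaries of resident firms 156.3, dividends paid to foreign shareholders of resident firms 164.5, compensation earned by residents employed abroad 72.6.)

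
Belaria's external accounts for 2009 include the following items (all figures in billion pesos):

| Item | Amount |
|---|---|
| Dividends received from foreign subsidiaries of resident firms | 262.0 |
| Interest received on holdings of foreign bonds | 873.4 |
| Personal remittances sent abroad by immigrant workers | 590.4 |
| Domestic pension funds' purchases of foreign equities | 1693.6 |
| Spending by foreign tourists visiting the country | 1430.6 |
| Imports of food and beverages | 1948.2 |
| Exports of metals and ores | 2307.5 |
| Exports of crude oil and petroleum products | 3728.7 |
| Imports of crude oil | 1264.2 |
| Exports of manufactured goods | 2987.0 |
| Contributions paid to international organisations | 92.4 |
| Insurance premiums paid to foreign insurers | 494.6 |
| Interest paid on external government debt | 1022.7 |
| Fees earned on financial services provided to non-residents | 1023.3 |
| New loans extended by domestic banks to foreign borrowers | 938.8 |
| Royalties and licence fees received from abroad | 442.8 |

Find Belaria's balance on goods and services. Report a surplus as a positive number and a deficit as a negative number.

8212.9

Goods: -1264.2 + 3728.7 - 1948.2 + 2307.5 + 2987.0 = 5810.8
Services: 1023.3 - 494.6 + 442.8 + 1430.6 = 2402.1
Trade balance = 5810.8 + 2402.1 = 8212.9
(Excluded from the trade balance — primary income: dividends received from foreign subsidiaries of resident firms 262.0, interest received on holdings of foreign bonds 873.4, interest paid on external government debt 1022.7; secondary income: personal remittances sent abroad by immigrant workers 590.4, contributions paid to international organisations 92.4; financial account: domestic pension funds' purchases of foreign equities 1693.6, new loans extended by domestic banks to foreign borrowers 938.8.)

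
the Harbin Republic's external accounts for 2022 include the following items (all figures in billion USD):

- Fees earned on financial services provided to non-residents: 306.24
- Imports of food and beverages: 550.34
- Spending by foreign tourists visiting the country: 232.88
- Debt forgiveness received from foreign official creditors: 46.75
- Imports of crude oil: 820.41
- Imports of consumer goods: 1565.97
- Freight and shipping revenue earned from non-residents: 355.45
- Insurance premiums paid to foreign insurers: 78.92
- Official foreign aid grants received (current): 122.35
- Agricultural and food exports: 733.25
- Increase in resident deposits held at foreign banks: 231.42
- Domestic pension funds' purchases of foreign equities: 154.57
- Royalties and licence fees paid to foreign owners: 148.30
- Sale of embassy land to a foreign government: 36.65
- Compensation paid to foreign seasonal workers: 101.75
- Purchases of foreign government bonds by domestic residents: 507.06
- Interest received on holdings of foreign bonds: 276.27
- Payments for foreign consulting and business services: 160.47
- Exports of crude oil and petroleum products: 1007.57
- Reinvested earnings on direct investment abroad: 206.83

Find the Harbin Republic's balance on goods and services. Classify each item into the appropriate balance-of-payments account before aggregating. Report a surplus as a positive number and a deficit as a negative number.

-689.02

Goods: -820.41 + 733.25 + 1007.57 - 1565.97 - 550.34 = -1195.90
Services: -148.30 + 232.88 + 355.45 - 78.92 + 306.24 - 160.47 = 506.88
Trade balance = -1195.90 + 506.88 = -689.02
(Excluded from the trade balance — capital account: debt forgiveness received from foreign official creditors 46.75, sale of embassy land to a foreign government 36.65; secondary income: official foreign aid grants received (current) 122.35; financial account: increase in resident deposits held at foreign banks 231.42, domestic pension funds' purchases of foreign equities 154.57, purchases of foreign government bonds by domestic residents 507.06; primary income: compensation paid to foreign seasonal workers 101.75, interest received on holdings of foreign bonds 276.27, reinvested earnings on direct investment abroad 206.83.)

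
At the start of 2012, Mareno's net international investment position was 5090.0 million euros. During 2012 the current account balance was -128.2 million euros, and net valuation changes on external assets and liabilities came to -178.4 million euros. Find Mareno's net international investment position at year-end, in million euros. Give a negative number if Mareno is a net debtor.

Change in NIIP = current account + net valuation change = -128.2 + (-178.4) = -306.6
End-of-year NIIP = 5090.0 + (-306.6) = 4783.4

4783.4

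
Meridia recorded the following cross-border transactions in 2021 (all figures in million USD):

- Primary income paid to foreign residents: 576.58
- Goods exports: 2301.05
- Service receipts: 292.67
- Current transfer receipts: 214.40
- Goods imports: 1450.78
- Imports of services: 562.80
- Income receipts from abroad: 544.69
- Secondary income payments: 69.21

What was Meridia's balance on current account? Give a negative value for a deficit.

Goods balance = 2301.05 - 1450.78 = 850.27
Services balance = 292.67 - 562.80 = -270.13
Trade balance (goods + services) = 850.27 + (-270.13) = 580.14
Net primary income = 544.69 - 576.58 = -31.89
Net secondary income = 214.40 - 69.21 = 145.19
Current account = 580.14 + (-31.89) + 145.19 = 693.44

693.44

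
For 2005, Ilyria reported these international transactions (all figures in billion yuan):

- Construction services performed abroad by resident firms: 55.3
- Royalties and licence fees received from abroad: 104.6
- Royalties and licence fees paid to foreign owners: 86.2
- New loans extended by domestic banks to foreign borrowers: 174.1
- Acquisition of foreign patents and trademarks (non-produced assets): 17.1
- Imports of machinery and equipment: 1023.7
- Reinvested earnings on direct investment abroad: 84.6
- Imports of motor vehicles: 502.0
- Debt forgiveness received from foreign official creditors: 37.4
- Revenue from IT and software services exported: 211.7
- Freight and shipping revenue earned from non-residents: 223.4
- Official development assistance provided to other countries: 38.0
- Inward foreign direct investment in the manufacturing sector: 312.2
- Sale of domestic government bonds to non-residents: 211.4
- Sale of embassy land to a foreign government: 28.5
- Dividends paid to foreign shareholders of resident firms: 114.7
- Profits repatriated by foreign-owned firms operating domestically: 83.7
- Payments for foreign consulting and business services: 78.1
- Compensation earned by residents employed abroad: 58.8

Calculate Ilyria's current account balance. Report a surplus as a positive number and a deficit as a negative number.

Goods: -1023.7 - 502.0 = -1525.7
Services: 55.3 + 211.7 - 86.2 + 104.6 + 223.4 - 78.1 = 430.7
Primary income: 58.8 - 114.7 + 84.6 - 83.7 = -55.0
Secondary income: -38.0
Current account = (-1525.7) + 430.7 + (-55.0) + (-38.0) = -1188.0
(Excluded from the current account — financial account: new loans extended by domestic banks to foreign borrowers 174.1, inward foreign direct investment in the manufacturing sector 312.2, sale of domestic government bonds to non-residents 211.4; capital account: acquisition of foreign patents and trademarks (non-produced assets) 17.1, debt forgiveness received from foreign official creditors 37.4, sale of embassy land to a foreign government 28.5.)

-1188.0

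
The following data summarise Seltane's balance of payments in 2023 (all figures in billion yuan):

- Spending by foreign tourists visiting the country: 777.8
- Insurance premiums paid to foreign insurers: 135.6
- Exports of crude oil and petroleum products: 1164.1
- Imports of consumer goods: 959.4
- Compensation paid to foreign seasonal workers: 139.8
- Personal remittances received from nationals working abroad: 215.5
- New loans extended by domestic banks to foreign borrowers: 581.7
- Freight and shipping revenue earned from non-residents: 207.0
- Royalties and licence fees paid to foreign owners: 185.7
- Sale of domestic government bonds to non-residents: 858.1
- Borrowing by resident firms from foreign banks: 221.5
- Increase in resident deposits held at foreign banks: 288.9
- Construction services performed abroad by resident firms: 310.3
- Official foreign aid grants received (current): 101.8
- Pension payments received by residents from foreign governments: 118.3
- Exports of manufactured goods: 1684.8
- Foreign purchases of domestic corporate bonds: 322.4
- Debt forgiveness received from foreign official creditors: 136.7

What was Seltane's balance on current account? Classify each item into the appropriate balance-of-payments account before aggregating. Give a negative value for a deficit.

3159.1

Goods: 1164.1 - 959.4 + 1684.8 = 1889.5
Services: 207.0 + 777.8 + 310.3 - 135.6 - 185.7 = 973.8
Primary income: -139.8
Secondary income: 215.5 + 118.3 + 101.8 = 435.6
Current account = 1889.5 + 973.8 + (-139.8) + 435.6 = 3159.1
(Excluded from the current account — financial account: new loans extended by domestic banks to foreign borrowers 581.7, sale of domestic government bonds to non-residents 858.1, borrowing by resident firms from foreign banks 221.5, increase in resident deposits held at foreign banks 288.9, foreign purchases of domestic corporate bonds 322.4; capital account: debt forgiveness received from foreign official creditors 136.7.)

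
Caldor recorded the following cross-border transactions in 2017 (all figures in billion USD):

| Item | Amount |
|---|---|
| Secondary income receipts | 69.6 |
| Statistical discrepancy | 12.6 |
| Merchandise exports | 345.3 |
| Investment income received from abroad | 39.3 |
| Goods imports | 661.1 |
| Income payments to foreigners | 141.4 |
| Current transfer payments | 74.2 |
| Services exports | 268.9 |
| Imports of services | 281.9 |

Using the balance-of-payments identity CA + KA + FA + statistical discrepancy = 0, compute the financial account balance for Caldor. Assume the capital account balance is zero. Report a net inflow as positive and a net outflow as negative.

Goods balance = 345.3 - 661.1 = -315.8
Services balance = 268.9 - 281.9 = -13.0
Trade balance (goods + services) = -315.8 + (-13.0) = -328.8
Net primary income = 39.3 - 141.4 = -102.1
Net secondary income = 69.6 - 74.2 = -4.6
Current account = -328.8 + (-102.1) + (-4.6) = -435.5
Financial account = -(-435.5 + 12.6) = 422.9

422.9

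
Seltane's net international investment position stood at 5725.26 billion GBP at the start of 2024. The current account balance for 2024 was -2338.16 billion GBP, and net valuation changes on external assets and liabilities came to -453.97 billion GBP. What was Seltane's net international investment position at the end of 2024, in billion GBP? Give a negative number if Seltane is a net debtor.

Change in NIIP = current account + net valuation change = -2338.16 + (-453.97) = -2792.13
End-of-year NIIP = 5725.26 + (-2792.13) = 2933.13

2933.13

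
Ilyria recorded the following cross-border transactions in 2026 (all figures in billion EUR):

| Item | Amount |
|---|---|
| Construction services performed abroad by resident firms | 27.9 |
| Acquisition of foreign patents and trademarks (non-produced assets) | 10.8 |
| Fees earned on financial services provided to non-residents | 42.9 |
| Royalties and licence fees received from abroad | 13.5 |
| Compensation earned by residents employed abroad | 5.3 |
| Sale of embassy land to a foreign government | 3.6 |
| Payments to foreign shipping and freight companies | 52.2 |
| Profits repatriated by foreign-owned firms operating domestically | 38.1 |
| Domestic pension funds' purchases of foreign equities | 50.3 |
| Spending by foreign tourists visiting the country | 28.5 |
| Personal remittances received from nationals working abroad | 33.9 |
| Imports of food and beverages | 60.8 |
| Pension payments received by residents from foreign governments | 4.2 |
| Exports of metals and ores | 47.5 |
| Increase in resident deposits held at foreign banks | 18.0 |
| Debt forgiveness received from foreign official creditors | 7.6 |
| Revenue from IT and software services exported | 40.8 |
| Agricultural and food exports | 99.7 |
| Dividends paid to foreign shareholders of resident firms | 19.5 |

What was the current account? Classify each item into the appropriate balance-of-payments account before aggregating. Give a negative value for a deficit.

173.6

Goods: 47.5 - 60.8 + 99.7 = 86.4
Services: -52.2 + 13.5 + 42.9 + 28.5 + 40.8 + 27.9 = 101.4
Primary income: -19.5 + 5.3 - 38.1 = -52.3
Secondary income: 33.9 + 4.2 = 38.1
Current account = 86.4 + 101.4 + (-52.3) + 38.1 = 173.6
(Excluded from the current account — capital account: acquisition of foreign patents and trademarks (non-produced assets) 10.8, sale of embassy land to a foreign government 3.6, debt forgiveness received from foreign official creditors 7.6; financial account: domestic pension funds' purchases of foreign equities 50.3, increase in resident deposits held at foreign banks 18.0.)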